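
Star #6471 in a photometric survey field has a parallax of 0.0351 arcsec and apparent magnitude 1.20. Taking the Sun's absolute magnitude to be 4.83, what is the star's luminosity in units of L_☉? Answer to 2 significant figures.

L/L_☉ ≈ 230

d = 1/p = 1/0.0351″ = 28.49 pc
M = m − 5 log₁₀ d + 5 = 1.20 − 5·1.4547 + 5 = -1.073
M − M_☉ = -1.073 − 4.83 = -5.903
L/L_☉ = 10^(−0.4 × -5.903) = 229.8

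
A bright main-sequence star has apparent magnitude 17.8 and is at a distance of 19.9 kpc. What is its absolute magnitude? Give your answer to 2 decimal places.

M ≈ 1.31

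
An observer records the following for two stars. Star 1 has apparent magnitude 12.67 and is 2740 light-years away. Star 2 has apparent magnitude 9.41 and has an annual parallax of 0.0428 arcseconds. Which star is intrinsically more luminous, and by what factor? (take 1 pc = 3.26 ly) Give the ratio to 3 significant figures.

Star 1: d = 2740 ly / 3.26 = 840.5 pc
Star 1: M = m − 5 log₁₀ d + 5 = 12.67 − 5·2.9245 + 5 = 3.047
Star 2: d = 1/p = 1/0.0428″ = 23.36 pc
Star 2: M = m − 5 log₁₀ d + 5 = 9.41 − 5·1.3686 + 5 = 7.567
ΔM = M_1 − M_2 = 3.047 − (7.567) = -4.520; smaller M is more luminous → Star 1.
L ratio = 10^(0.4 |ΔM|) = 10^1.808 = 64.26

Star 1 is more luminous, by a factor of 64.3.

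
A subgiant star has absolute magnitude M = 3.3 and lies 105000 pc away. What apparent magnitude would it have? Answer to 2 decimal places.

m ≈ 23.41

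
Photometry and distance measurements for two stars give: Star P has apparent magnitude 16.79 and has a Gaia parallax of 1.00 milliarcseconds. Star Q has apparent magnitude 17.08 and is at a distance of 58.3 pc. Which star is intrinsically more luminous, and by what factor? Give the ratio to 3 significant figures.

Star P: p = 1.00 mas = 1.00×10^-3″ → d = 1/p = 1000 pc
Star P: M = m − 5 log₁₀ d + 5 = 16.79 − 5·3.0000 + 5 = 6.790
Star Q: M = m − 5 log₁₀ d + 5 = 17.08 − 5·1.7657 + 5 = 13.252
ΔM = M_P − M_Q = 6.790 − (13.252) = -6.462; smaller M is more luminous → Star P.
L ratio = 10^(0.4 |ΔM|) = 10^2.585 = 384.3

Star P is more luminous, by a factor of 384.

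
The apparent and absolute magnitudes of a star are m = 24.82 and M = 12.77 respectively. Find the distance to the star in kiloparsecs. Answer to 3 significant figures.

d ≈ 2.57 kpc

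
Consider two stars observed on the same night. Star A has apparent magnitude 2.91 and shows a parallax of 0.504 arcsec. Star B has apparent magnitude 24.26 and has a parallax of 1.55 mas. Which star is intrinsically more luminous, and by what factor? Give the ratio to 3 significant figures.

Star A: d = 1/p = 1/0.504″ = 1.984 pc
Star A: M = m − 5 log₁₀ d + 5 = 2.91 − 5·0.2976 + 5 = 6.422
Star B: p = 1.55 mas = 1.55×10^-3″ → d = 1/p = 645.2 pc
Star B: M = m − 5 log₁₀ d + 5 = 24.26 − 5·2.8097 + 5 = 15.212
ΔM = M_A − M_B = 6.422 − (15.212) = -8.790; smaller M is more luminous → Star A.
L ratio = 10^(0.4 |ΔM|) = 10^3.516 = 3279

Star A is more luminous, by a factor of 3280.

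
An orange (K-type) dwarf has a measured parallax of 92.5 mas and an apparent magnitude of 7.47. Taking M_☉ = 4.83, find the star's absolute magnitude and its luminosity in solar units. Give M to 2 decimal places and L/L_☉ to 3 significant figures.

d = 1/p = 1000/92.5 mas = 10.81 pc
M = m − 5 log₁₀ d + 5 = 7.47 − 5·1.0339 + 5 = 7.301
M − M_☉ = 7.301 − 4.83 = 2.471
L/L_☉ = 10^(−0.4 × 2.471) = 0.1027

M ≈ 7.30; L/L_☉ ≈ 0.103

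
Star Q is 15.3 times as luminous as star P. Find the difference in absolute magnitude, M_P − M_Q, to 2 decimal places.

Pogson: ΔM = −2.5 log₁₀(ratio) = −2.5 log₁₀(15.3) = −2.5 × 1.1847 = -2.962
Star Q is brighter so has the smaller magnitude: M_P − M_Q is positive.

M_P − M_Q ≈ 2.96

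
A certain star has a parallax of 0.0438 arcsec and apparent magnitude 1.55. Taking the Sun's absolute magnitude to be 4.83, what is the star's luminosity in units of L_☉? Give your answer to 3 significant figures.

L/L_☉ ≈ 107

d = 1/p = 1/0.0438″ = 22.83 pc
M = m − 5 log₁₀ d + 5 = 1.55 − 5·1.3585 + 5 = -0.243
M − M_☉ = -0.243 − 4.83 = -5.073
L/L_☉ = 10^(−0.4 × -5.073) = 106.9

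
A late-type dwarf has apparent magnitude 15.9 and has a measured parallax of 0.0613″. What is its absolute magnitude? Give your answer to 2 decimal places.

M ≈ 14.84

d = 1/p = 1/0.0613″ = 16.31 pc
5 log₁₀(d/10 pc) = 5 log₁₀(16.31) − 5 = 1.063
M = m − 5 log₁₀(d/10) = 15.9 − 1.063 = 14.837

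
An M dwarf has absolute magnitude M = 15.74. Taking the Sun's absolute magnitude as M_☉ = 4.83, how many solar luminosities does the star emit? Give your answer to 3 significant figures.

M − M_☉ = 15.74 − 4.83 = 10.910
L/L_☉ = 10^(−0.4 (M − M_☉)) = 10^-4.364 = 4.325×10^-5

L/L_☉ ≈ 4.33×10^-5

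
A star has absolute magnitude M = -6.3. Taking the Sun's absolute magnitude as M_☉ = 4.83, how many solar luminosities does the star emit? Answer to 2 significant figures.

L/L_☉ ≈ 28000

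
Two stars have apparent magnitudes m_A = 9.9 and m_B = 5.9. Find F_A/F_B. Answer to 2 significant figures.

Δm = 9.9 − (5.9) = 4.0
Flux ratio = 10^(−0.4 Δm) = 10^(−0.4 × 4.0) = 10^-1.600 = 0.02512

F_A/F_B ≈ 0.025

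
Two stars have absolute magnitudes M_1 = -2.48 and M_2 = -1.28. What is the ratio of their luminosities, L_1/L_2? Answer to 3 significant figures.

L_1/L_2 ≈ 3.02

ΔM = M_1 − M_2 = -1.20
L_1/L_2 = 10^(−0.4 ΔM) = 10^0.480 = 3.020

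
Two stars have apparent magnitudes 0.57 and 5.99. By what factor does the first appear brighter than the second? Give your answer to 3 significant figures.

147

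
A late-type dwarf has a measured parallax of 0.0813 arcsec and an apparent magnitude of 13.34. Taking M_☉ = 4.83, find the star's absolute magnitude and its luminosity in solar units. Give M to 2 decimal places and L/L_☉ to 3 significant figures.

M ≈ 12.89; L/L_☉ ≈ 5.97×10^-4

d = 1/p = 1/0.0813″ = 12.30 pc
M = m − 5 log₁₀ d + 5 = 13.34 − 5·1.0899 + 5 = 12.890
M − M_☉ = 12.890 − 4.83 = 8.060
L/L_☉ = 10^(−0.4 × 8.060) = 5.968×10^-4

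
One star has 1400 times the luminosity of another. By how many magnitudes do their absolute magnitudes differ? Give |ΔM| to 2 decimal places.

Pogson: ΔM = −2.5 log₁₀(ratio) = −2.5 log₁₀(1400) = −2.5 × 3.1461 = -7.865

|ΔM| ≈ 7.87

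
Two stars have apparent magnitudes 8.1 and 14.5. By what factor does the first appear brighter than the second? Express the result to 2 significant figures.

360

Δm = 8.1 − (14.5) = -6.4
Flux ratio = 10^(−0.4 Δm) = 10^(−0.4 × -6.4) = 10^2.560 = 363.1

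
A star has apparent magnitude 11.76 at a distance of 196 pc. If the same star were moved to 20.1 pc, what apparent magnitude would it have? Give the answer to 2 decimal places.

Flux ∝ 1/d², so Δm = 5 log₁₀(d₂/d₁) = 5 log₁₀(20.1/196) = -4.945
m₂ = m₁ + Δm = 11.76 + (-4.945) = 6.815

m ≈ 6.81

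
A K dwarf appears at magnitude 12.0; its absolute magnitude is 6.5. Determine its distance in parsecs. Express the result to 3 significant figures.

μ = m − M = 5.500
m − M = 5 log₁₀ d − 5
log₁₀ d = (m − M)/5 + 1 = 2.1000
d = 10^2.1000 = 125.9 pc

d ≈ 126 pc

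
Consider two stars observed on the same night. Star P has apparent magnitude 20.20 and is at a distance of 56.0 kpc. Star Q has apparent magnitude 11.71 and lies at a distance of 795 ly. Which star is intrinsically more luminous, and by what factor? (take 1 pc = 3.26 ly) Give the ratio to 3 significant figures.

Star P: d = 56.0 kpc = 56000 pc
Star P: M = m − 5 log₁₀ d + 5 = 20.20 − 5·4.7482 + 5 = 1.459
Star Q: d = 795 ly / 3.26 = 243.9 pc
Star Q: M = m − 5 log₁₀ d + 5 = 11.71 − 5·2.3871 + 5 = 4.774
ΔM = M_P − M_Q = 1.459 − (4.774) = -3.315; smaller M is more luminous → Star P.
L ratio = 10^(0.4 |ΔM|) = 10^1.326 = 21.19

Star P is more luminous, by a factor of 21.2.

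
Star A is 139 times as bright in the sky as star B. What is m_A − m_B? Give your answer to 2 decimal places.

Pogson: Δm = −2.5 log₁₀(ratio) = −2.5 log₁₀(139) = −2.5 × 2.1430 = -5.358
Star A is brighter, so it has the smaller magnitude: the difference is negative.

m_A − m_B ≈ -5.36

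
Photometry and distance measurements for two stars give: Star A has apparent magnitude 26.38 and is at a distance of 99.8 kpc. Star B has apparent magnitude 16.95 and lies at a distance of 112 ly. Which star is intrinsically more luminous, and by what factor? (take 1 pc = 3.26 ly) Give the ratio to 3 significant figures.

Star A is more luminous, by a factor of 1430.

Star A: d = 99.8 kpc = 99800 pc
Star A: M = m − 5 log₁₀ d + 5 = 26.38 − 5·4.9991 + 5 = 6.384
Star B: d = 112 ly / 3.26 = 34.36 pc
Star B: M = m − 5 log₁₀ d + 5 = 16.95 − 5·1.5360 + 5 = 14.270
ΔM = M_A − M_B = 6.384 − (14.270) = -7.886; smaller M is more luminous → Star A.
L ratio = 10^(0.4 |ΔM|) = 10^3.154 = 1426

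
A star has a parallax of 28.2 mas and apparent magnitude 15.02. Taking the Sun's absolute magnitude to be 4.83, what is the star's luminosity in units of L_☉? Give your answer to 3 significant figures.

d = 1/p = 1000/28.2 mas = 35.46 pc
M = m − 5 log₁₀ d + 5 = 15.02 − 5·1.5498 + 5 = 12.271
M − M_☉ = 12.271 − 4.83 = 7.441
L/L_☉ = 10^(−0.4 × 7.441) = 1.056×10^-3

L/L_☉ ≈ 1.06×10^-3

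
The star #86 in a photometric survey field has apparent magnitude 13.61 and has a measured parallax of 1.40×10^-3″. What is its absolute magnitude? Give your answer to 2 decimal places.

M ≈ 4.34

d = 1/p = 1/1.40×10^-3″ = 714.3 pc
5 log₁₀(d/10 pc) = 5 log₁₀(714.3) − 5 = 9.269
M = m − 5 log₁₀(d/10) = 13.61 − 9.269 = 4.341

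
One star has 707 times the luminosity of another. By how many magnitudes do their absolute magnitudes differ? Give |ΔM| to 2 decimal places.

|ΔM| ≈ 7.12

Pogson: ΔM = −2.5 log₁₀(ratio) = −2.5 log₁₀(707) = −2.5 × 2.8494 = -7.124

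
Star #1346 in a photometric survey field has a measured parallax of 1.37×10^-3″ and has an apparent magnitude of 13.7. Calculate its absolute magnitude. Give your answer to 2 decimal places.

M ≈ 4.38

d = 1/p = 1/1.37×10^-3″ = 729.9 pc
5 log₁₀(d/10 pc) = 5 log₁₀(729.9) − 5 = 9.316
M = m − 5 log₁₀(d/10) = 13.7 − 9.316 = 4.384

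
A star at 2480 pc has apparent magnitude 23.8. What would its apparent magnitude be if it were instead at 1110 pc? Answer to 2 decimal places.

m ≈ 22.05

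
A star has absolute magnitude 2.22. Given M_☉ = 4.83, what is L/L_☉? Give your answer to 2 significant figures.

M − M_☉ = 2.22 − 4.83 = -2.610
L/L_☉ = 10^(−0.4 (M − M_☉)) = 10^1.044 = 11.07

L/L_☉ ≈ 11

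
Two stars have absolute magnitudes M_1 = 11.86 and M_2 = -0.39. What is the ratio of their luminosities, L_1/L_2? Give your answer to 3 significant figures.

L_1/L_2 ≈ 1.26×10^-5

ΔM = M_1 − M_2 = 12.25
L_1/L_2 = 10^(−0.4 ΔM) = 10^-4.900 = 1.259×10^-5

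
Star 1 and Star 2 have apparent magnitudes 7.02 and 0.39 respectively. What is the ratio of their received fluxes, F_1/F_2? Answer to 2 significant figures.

F_1/F_2 ≈ 2.2×10^-3

Δm = 7.02 − (0.39) = 6.63
Flux ratio = 10^(−0.4 Δm) = 10^(−0.4 × 6.63) = 10^-2.652 = 2.228×10^-3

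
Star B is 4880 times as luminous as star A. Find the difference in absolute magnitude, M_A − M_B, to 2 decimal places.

Pogson: ΔM = −2.5 log₁₀(ratio) = −2.5 log₁₀(4880) = −2.5 × 3.6884 = -9.221
Star B is brighter so has the smaller magnitude: M_A − M_B is positive.

M_A − M_B ≈ 9.22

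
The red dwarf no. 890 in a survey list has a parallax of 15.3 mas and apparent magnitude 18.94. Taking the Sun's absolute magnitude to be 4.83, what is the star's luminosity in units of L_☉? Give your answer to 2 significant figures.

d = 1/p = 1000/15.3 mas = 65.36 pc
M = m − 5 log₁₀ d + 5 = 18.94 − 5·1.8153 + 5 = 14.863
M − M_☉ = 14.863 − 4.83 = 10.033
L/L_☉ = 10^(−0.4 × 10.033) = 9.697×10^-5

L/L_☉ ≈ 9.7×10^-5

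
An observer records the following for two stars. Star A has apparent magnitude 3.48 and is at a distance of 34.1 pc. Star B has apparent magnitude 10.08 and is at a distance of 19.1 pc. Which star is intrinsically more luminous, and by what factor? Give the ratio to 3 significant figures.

Star A: M = m − 5 log₁₀ d + 5 = 3.48 − 5·1.5328 + 5 = 0.816
Star B: M = m − 5 log₁₀ d + 5 = 10.08 − 5·1.2810 + 5 = 8.675
ΔM = M_A − M_B = 0.816 − (8.675) = -7.859; smaller M is more luminous → Star A.
L ratio = 10^(0.4 |ΔM|) = 10^3.143 = 1391

Star A is more luminous, by a factor of 1390.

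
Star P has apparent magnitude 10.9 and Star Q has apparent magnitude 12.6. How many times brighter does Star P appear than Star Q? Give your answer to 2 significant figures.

4.8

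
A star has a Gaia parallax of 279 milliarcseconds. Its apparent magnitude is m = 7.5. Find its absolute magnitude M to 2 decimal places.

M ≈ 9.73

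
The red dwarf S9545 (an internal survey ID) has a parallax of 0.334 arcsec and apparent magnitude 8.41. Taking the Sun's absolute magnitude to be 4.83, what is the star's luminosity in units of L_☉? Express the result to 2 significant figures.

L/L_☉ ≈ 3.3×10^-3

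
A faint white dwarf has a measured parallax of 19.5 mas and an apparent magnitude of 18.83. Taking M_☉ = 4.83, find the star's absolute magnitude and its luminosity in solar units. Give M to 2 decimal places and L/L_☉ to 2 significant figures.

d = 1/p = 1000/19.5 mas = 51.28 pc
M = m − 5 log₁₀ d + 5 = 18.83 − 5·1.7100 + 5 = 15.280
M − M_☉ = 15.280 − 4.83 = 10.450
L/L_☉ = 10^(−0.4 × 10.450) = 6.606×10^-5

M ≈ 15.28; L/L_☉ ≈ 6.6×10^-5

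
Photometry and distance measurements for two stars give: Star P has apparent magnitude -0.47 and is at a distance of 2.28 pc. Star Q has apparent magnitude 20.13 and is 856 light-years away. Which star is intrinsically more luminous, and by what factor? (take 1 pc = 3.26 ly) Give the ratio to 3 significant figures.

Star P: M = m − 5 log₁₀ d + 5 = -0.47 − 5·0.3579 + 5 = 2.740
Star Q: d = 856 ly / 3.26 = 262.6 pc
Star Q: M = m − 5 log₁₀ d + 5 = 20.13 − 5·2.4193 + 5 = 13.034
ΔM = M_P − M_Q = 2.740 − (13.034) = -10.293; smaller M is more luminous → Star P.
L ratio = 10^(0.4 |ΔM|) = 10^4.117 = 13100

Star P is more luminous, by a factor of 13100.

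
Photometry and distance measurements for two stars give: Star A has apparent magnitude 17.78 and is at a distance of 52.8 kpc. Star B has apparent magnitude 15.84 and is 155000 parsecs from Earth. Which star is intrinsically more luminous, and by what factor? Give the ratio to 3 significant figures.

Star A: d = 52.8 kpc = 52800 pc
Star A: M = m − 5 log₁₀ d + 5 = 17.78 − 5·4.7226 + 5 = -0.833
Star B: M = m − 5 log₁₀ d + 5 = 15.84 − 5·5.1903 + 5 = -5.112
ΔM = M_A − M_B = -0.833 − (-5.112) = 4.278; smaller M is more luminous → Star B.
L ratio = 10^(0.4 |ΔM|) = 10^1.711 = 51.45

Star B is more luminous, by a factor of 51.5.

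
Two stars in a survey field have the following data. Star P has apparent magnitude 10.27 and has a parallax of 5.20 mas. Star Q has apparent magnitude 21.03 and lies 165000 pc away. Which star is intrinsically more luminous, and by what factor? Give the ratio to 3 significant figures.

Star Q is more luminous, by a factor of 36.6.

Star P: p = 5.20 mas = 5.20×10^-3″ → d = 1/p = 192.3 pc
Star P: M = m − 5 log₁₀ d + 5 = 10.27 − 5·2.2840 + 5 = 3.850
Star Q: M = m − 5 log₁₀ d + 5 = 21.03 − 5·5.2175 + 5 = -0.057
ΔM = M_P − M_Q = 3.850 − (-0.057) = 3.907; smaller M is more luminous → Star Q.
L ratio = 10^(0.4 |ΔM|) = 10^1.563 = 36.56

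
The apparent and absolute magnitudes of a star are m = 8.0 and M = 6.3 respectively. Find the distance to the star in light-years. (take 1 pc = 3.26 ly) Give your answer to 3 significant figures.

μ = m − M = 1.700
m − M = 5 log₁₀ d − 5
log₁₀ d = (m − M)/5 + 1 = 1.3400
d = 10^1.3400 = 21.88 pc
= 71.32 ly

d ≈ 71.3 ly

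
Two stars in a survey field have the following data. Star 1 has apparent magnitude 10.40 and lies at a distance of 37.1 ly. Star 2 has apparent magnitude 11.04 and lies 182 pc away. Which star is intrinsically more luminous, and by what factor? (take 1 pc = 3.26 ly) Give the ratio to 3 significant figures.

Star 2 is more luminous, by a factor of 142.

Star 1: d = 37.1 ly / 3.26 = 11.38 pc
Star 1: M = m − 5 log₁₀ d + 5 = 10.40 − 5·1.0562 + 5 = 10.119
Star 2: M = m − 5 log₁₀ d + 5 = 11.04 − 5·2.2601 + 5 = 4.740
ΔM = M_1 − M_2 = 10.119 − (4.740) = 5.380; smaller M is more luminous → Star 2.
L ratio = 10^(0.4 |ΔM|) = 10^2.152 = 141.9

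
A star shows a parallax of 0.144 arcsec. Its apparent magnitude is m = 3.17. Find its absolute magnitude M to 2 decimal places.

d = 1/p = 1/0.144″ = 6.944 pc
5 log₁₀(d/10 pc) = 5 log₁₀(6.944) − 5 = -0.792
M = m − 5 log₁₀(d/10) = 3.17 + 0.792 = 3.962

M ≈ 3.96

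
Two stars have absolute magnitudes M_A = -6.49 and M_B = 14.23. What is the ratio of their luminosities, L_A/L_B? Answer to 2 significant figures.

ΔM = M_A − M_B = -20.72
L_A/L_B = 10^(−0.4 ΔM) = 10^8.288 = 1.941×10^8

L_A/L_B ≈ 1.9×10^8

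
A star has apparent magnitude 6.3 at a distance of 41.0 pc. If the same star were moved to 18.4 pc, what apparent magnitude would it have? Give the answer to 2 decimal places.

m ≈ 4.56

Flux ∝ 1/d², so Δm = 5 log₁₀(d₂/d₁) = 5 log₁₀(18.4/41.0) = -1.740
m₂ = m₁ + Δm = 6.3 + (-1.740) = 4.560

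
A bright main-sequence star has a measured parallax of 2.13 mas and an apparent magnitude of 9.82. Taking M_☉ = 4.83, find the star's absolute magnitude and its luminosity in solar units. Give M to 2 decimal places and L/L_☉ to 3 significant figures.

M ≈ 1.46; L/L_☉ ≈ 22.2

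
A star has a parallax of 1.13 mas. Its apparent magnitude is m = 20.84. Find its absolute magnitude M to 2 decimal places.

p = 1.13 mas = 1.13×10^-3″ → d = 1/p = 885.0 pc
5 log₁₀(d/10 pc) = 5 log₁₀(885.0) − 5 = 9.735
M = m − 5 log₁₀(d/10) = 20.84 − 9.735 = 11.105

M ≈ 11.11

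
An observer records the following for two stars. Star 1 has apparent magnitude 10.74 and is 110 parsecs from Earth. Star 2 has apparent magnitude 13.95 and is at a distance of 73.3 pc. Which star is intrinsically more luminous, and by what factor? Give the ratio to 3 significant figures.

Star 1 is more luminous, by a factor of 43.3.

Star 1: M = m − 5 log₁₀ d + 5 = 10.74 − 5·2.0414 + 5 = 5.533
Star 2: M = m − 5 log₁₀ d + 5 = 13.95 − 5·1.8651 + 5 = 9.624
ΔM = M_1 − M_2 = 5.533 − (9.624) = -4.091; smaller M is more luminous → Star 1.
L ratio = 10^(0.4 |ΔM|) = 10^1.637 = 43.31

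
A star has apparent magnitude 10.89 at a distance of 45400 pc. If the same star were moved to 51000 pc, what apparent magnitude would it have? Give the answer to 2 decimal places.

m ≈ 11.14

Flux ∝ 1/d², so Δm = 5 log₁₀(d₂/d₁) = 5 log₁₀(51000/45400) = 0.253
m₂ = m₁ + Δm = 10.89 + (0.253) = 11.143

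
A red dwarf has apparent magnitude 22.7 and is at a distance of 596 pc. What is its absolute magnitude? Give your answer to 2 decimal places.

5 log₁₀(d/10 pc) = 5 log₁₀(596.0) − 5 = 8.876
M = m − 5 log₁₀(d/10) = 22.7 − 8.876 = 13.824

M ≈ 13.82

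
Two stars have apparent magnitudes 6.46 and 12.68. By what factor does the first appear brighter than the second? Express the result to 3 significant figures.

308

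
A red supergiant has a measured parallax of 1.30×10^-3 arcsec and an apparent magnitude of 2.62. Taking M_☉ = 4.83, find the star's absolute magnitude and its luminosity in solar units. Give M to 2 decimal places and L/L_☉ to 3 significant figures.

d = 1/p = 1/1.30×10^-3″ = 769.2 pc
M = m − 5 log₁₀ d + 5 = 2.62 − 5·2.8861 + 5 = -6.810
M − M_☉ = -6.810 − 4.83 = -11.640
L/L_☉ = 10^(−0.4 × -11.640) = 45300

M ≈ -6.81; L/L_☉ ≈ 45300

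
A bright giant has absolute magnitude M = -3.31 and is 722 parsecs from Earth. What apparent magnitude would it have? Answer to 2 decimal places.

m = M + 5 log₁₀ d − 5 = -3.31 + 5·2.8585 − 5 = 5.983

m ≈ 5.98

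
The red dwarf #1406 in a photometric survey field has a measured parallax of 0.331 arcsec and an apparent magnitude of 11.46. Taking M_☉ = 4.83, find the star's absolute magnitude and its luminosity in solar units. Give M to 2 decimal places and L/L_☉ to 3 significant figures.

M ≈ 14.06; L/L_☉ ≈ 2.03×10^-4

d = 1/p = 1/0.331″ = 3.021 pc
M = m − 5 log₁₀ d + 5 = 11.46 − 5·0.4802 + 5 = 14.059
M − M_☉ = 14.059 − 4.83 = 9.229
L/L_☉ = 10^(−0.4 × 9.229) = 2.034×10^-4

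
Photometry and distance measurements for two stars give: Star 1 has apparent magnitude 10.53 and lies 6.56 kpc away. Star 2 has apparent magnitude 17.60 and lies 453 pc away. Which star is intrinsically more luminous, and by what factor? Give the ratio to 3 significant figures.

Star 1: d = 6.56 kpc = 6560 pc
Star 1: M = m − 5 log₁₀ d + 5 = 10.53 − 5·3.8169 + 5 = -3.555
Star 2: M = m − 5 log₁₀ d + 5 = 17.60 − 5·2.6561 + 5 = 9.320
ΔM = M_1 − M_2 = -3.555 − (9.320) = -12.874; smaller M is more luminous → Star 1.
L ratio = 10^(0.4 |ΔM|) = 10^5.150 = 141100

Star 1 is more luminous, by a factor of 141000.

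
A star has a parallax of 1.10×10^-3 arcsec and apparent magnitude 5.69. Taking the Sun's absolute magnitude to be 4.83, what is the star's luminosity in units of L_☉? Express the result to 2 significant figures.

L/L_☉ ≈ 3700

d = 1/p = 1/1.10×10^-3″ = 909.1 pc
M = m − 5 log₁₀ d + 5 = 5.69 − 5·2.9586 + 5 = -4.103
M − M_☉ = -4.103 − 4.83 = -8.933
L/L_☉ = 10^(−0.4 × -8.933) = 3743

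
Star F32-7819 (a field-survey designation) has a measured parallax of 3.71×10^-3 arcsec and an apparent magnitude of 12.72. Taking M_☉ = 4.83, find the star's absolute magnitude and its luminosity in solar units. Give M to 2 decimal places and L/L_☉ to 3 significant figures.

M ≈ 5.57; L/L_☉ ≈ 0.507

d = 1/p = 1/3.71×10^-3″ = 269.5 pc
M = m − 5 log₁₀ d + 5 = 12.72 − 5·2.4306 + 5 = 5.567
M − M_☉ = 5.567 − 4.83 = 0.737
L/L_☉ = 10^(−0.4 × 0.737) = 0.5073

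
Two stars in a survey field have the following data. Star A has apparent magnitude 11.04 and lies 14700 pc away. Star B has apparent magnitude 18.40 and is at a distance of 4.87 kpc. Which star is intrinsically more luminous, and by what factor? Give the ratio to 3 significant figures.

Star A: M = m − 5 log₁₀ d + 5 = 11.04 − 5·4.1673 + 5 = -4.797
Star B: d = 4.87 kpc = 4870 pc
Star B: M = m − 5 log₁₀ d + 5 = 18.40 − 5·3.6875 + 5 = 4.962
ΔM = M_A − M_B = -4.797 − (4.962) = -9.759; smaller M is more luminous → Star A.
L ratio = 10^(0.4 |ΔM|) = 10^3.904 = 8009

Star A is more luminous, by a factor of 8010.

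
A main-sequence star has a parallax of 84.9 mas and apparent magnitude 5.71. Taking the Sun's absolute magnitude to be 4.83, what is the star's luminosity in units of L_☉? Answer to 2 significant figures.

d = 1/p = 1000/84.9 mas = 11.78 pc
M = m − 5 log₁₀ d + 5 = 5.71 − 5·1.0711 + 5 = 5.355
M − M_☉ = 5.355 − 4.83 = 0.525
L/L_☉ = 10^(−0.4 × 0.525) = 0.6169

L/L_☉ ≈ 0.62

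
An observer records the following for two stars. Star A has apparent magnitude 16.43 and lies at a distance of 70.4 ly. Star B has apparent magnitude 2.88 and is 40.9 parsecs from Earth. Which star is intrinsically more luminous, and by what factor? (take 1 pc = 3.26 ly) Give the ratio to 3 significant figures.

Star B is more luminous, by a factor of 943000.

Star A: d = 70.4 ly / 3.26 = 21.60 pc
Star A: M = m − 5 log₁₀ d + 5 = 16.43 − 5·1.3344 + 5 = 14.758
Star B: M = m − 5 log₁₀ d + 5 = 2.88 − 5·1.6117 + 5 = -0.179
ΔM = M_A − M_B = 14.758 − (-0.179) = 14.937; smaller M is more luminous → Star B.
L ratio = 10^(0.4 |ΔM|) = 10^5.975 = 943500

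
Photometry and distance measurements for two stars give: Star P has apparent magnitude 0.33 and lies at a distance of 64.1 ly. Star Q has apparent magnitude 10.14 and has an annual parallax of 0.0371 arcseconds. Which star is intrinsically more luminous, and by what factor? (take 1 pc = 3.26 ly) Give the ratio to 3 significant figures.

Star P is more luminous, by a factor of 4470.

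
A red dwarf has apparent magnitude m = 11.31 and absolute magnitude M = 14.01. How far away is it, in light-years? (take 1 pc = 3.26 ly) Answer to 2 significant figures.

Distance modulus: m − M = 11.31 − (14.01) = -2.700
m − M = 5 log₁₀ d − 5
log₁₀ d = (m − M)/5 + 1 = 0.4600
d = 10^0.4600 = 2.884 pc
= 9.402 ly

d ≈ 9.4 ly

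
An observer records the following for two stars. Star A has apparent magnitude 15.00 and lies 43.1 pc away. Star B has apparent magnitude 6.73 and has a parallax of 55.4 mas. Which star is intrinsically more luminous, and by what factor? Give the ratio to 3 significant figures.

Star B is more luminous, by a factor of 356.

Star A: M = m − 5 log₁₀ d + 5 = 15.00 − 5·1.6345 + 5 = 11.828
Star B: p = 55.4 mas = 0.0554″ → d = 1/p = 18.05 pc
Star B: M = m − 5 log₁₀ d + 5 = 6.73 − 5·1.2565 + 5 = 5.448
ΔM = M_A − M_B = 11.828 − (5.448) = 6.380; smaller M is more luminous → Star B.
L ratio = 10^(0.4 |ΔM|) = 10^2.552 = 356.5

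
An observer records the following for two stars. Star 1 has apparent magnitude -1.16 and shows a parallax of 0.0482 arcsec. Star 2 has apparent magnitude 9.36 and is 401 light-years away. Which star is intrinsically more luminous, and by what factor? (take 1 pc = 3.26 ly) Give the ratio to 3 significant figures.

Star 1 is more luminous, by a factor of 459.

Star 1: d = 1/p = 1/0.0482″ = 20.75 pc
Star 1: M = m − 5 log₁₀ d + 5 = -1.16 − 5·1.3170 + 5 = -2.745
Star 2: d = 401 ly / 3.26 = 123.0 pc
Star 2: M = m − 5 log₁₀ d + 5 = 9.36 − 5·2.0899 + 5 = 3.910
ΔM = M_1 − M_2 = -2.745 − (3.910) = -6.655; smaller M is more luminous → Star 1.
L ratio = 10^(0.4 |ΔM|) = 10^2.662 = 459.3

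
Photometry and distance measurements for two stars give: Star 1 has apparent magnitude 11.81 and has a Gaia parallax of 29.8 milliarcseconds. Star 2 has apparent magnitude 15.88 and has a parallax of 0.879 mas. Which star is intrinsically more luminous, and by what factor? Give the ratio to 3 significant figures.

Star 2 is more luminous, by a factor of 27.1.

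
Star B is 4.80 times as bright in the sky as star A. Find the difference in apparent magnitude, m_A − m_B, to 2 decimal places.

m_A − m_B ≈ 1.70

Pogson: Δm = −2.5 log₁₀(ratio) = −2.5 log₁₀(4.80) = −2.5 × 0.6812 = -1.703
Star B is brighter so has the smaller magnitude: m_A − m_B is positive.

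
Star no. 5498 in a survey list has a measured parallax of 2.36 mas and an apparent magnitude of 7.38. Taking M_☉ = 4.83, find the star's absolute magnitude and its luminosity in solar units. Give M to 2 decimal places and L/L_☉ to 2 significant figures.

M ≈ -0.76; L/L_☉ ≈ 170

d = 1/p = 1000/2.36 mas = 423.7 pc
M = m − 5 log₁₀ d + 5 = 7.38 − 5·2.6271 + 5 = -0.755
M − M_☉ = -0.755 − 4.83 = -5.585
L/L_☉ = 10^(−0.4 × -5.585) = 171.5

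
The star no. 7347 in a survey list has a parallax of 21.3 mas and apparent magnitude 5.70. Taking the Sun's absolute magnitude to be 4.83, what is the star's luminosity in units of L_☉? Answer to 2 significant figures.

L/L_☉ ≈ 9.9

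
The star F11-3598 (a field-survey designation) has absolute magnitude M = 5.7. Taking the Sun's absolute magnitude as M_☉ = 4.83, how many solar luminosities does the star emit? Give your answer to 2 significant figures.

L/L_☉ ≈ 0.45

M − M_☉ = 5.7 − 4.83 = 0.870
L/L_☉ = 10^(−0.4 (M − M_☉)) = 10^-0.348 = 0.4487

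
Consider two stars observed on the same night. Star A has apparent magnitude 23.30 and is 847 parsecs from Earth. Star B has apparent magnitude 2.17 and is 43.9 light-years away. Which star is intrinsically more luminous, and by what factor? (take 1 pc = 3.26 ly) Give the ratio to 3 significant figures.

Star B is more luminous, by a factor of 71600.

Star A: M = m − 5 log₁₀ d + 5 = 23.30 − 5·2.9279 + 5 = 13.661
Star B: d = 43.9 ly / 3.26 = 13.47 pc
Star B: M = m − 5 log₁₀ d + 5 = 2.17 − 5·1.1292 + 5 = 1.524
ΔM = M_A − M_B = 13.661 − (1.524) = 12.137; smaller M is more luminous → Star B.
L ratio = 10^(0.4 |ΔM|) = 10^4.855 = 71570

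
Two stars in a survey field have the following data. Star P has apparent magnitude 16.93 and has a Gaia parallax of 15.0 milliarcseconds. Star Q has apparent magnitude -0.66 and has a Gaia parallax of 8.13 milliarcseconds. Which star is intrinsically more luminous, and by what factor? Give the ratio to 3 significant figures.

Star Q is more luminous, by a factor of 3.70×10^7.

Star P: p = 15.0 mas = 0.0150″ → d = 1/p = 66.67 pc
Star P: M = m − 5 log₁₀ d + 5 = 16.93 − 5·1.8239 + 5 = 12.810
Star Q: p = 8.13 mas = 8.13×10^-3″ → d = 1/p = 123.0 pc
Star Q: M = m − 5 log₁₀ d + 5 = -0.66 − 5·2.0899 + 5 = -6.110
ΔM = M_P − M_Q = 12.810 − (-6.110) = 18.920; smaller M is more luminous → Star Q.
L ratio = 10^(0.4 |ΔM|) = 10^7.568 = 3.698×10^7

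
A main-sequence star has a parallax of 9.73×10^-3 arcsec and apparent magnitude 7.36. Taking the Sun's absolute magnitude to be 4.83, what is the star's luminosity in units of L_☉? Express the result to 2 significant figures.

d = 1/p = 1/9.73×10^-3″ = 102.8 pc
M = m − 5 log₁₀ d + 5 = 7.36 − 5·2.0119 + 5 = 2.301
M − M_☉ = 2.301 − 4.83 = -2.529
L/L_☉ = 10^(−0.4 × -2.529) = 10.27

L/L_☉ ≈ 10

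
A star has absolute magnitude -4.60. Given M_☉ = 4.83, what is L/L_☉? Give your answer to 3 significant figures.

M − M_☉ = -4.60 − 4.83 = -9.430
L/L_☉ = 10^(−0.4 (M − M_☉)) = 10^3.772 = 5916

L/L_☉ ≈ 5920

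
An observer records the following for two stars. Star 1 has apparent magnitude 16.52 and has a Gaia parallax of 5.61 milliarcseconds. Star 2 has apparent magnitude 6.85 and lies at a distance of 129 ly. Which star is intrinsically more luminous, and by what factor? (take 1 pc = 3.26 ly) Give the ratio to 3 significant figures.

Star 1: p = 5.61 mas = 5.61×10^-3″ → d = 1/p = 178.3 pc
Star 1: M = m − 5 log₁₀ d + 5 = 16.52 − 5·2.2510 + 5 = 10.265
Star 2: d = 129 ly / 3.26 = 39.57 pc
Star 2: M = m − 5 log₁₀ d + 5 = 6.85 − 5·1.5974 + 5 = 3.863
ΔM = M_1 − M_2 = 10.265 − (3.863) = 6.402; smaller M is more luminous → Star 2.
L ratio = 10^(0.4 |ΔM|) = 10^2.561 = 363.6

Star 2 is more luminous, by a factor of 364.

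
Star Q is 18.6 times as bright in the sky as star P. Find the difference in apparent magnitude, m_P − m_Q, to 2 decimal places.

m_P − m_Q ≈ 3.17

Pogson: Δm = −2.5 log₁₀(ratio) = −2.5 log₁₀(18.6) = −2.5 × 1.2695 = -3.174
Star Q is brighter so has the smaller magnitude: m_P − m_Q is positive.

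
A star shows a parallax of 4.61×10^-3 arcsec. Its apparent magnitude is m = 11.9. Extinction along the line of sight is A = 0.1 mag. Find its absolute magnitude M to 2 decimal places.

M ≈ 5.12

d = 1/p = 1/4.61×10^-3″ = 216.9 pc
5 log₁₀(d/10 pc) = 5 log₁₀(216.9) − 5 = 6.681
M = m − 5 log₁₀(d/10) − A = 11.9 − 6.681 − 0.1 = 5.119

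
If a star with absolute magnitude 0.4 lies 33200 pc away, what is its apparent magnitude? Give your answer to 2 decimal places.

m ≈ 18.01

m = M + 5 log₁₀ d − 5 = 0.4 + 5·4.5211 − 5 = 18.006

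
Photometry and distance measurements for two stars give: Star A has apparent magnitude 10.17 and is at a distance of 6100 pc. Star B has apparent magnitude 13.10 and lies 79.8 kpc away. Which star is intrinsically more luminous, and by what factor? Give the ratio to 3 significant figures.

Star B is more luminous, by a factor of 11.5.

Star A: M = m − 5 log₁₀ d + 5 = 10.17 − 5·3.7853 + 5 = -3.757
Star B: d = 79.8 kpc = 79800 pc
Star B: M = m − 5 log₁₀ d + 5 = 13.10 − 5·4.9020 + 5 = -6.410
ΔM = M_A − M_B = -3.757 − (-6.410) = 2.653; smaller M is more luminous → Star B.
L ratio = 10^(0.4 |ΔM|) = 10^1.061 = 11.52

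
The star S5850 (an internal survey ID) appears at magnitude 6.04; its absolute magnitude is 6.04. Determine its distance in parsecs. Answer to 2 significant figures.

μ = m − M = 0.000
m − M = 5 log₁₀ d − 5
log₁₀ d = (m − M)/5 + 1 = 1.0000
d = 10^1.0000 = 10.00 pc

d ≈ 10 pc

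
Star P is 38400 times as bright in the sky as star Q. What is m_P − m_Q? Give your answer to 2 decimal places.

m_P − m_Q ≈ -11.46

Pogson: Δm = −2.5 log₁₀(ratio) = −2.5 log₁₀(38400) = −2.5 × 4.5843 = -11.461
Star P is brighter, so it has the smaller magnitude: the difference is negative.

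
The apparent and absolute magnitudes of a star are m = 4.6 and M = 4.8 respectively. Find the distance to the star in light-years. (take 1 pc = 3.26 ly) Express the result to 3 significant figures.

d ≈ 29.7 ly

Distance modulus: m − M = 4.6 − (4.8) = -0.200
m − M = 5 log₁₀ d − 5
log₁₀ d = (m − M)/5 + 1 = 0.9600
d = 10^0.9600 = 9.120 pc
= 29.73 ly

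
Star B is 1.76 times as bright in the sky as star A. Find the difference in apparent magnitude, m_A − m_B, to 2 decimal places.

Pogson: Δm = −2.5 log₁₀(ratio) = −2.5 log₁₀(1.76) = −2.5 × 0.2455 = -0.614
Star B is brighter so has the smaller magnitude: m_A − m_B is positive.

m_A − m_B ≈ 0.61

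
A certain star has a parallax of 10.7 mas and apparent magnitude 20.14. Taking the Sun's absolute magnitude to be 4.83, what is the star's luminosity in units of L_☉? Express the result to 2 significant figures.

L/L_☉ ≈ 6.6×10^-5

d = 1/p = 1000/10.7 mas = 93.46 pc
M = m − 5 log₁₀ d + 5 = 20.14 − 5·1.9706 + 5 = 15.287
M − M_☉ = 15.287 − 4.83 = 10.457
L/L_☉ = 10^(−0.4 × 10.457) = 6.565×10^-5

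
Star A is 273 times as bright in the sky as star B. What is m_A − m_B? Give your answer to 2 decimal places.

m_A − m_B ≈ -6.09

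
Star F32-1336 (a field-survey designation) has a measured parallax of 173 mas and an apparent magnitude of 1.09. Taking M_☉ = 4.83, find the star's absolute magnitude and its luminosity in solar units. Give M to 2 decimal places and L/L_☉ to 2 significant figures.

d = 1/p = 1000/173 mas = 5.780 pc
M = m − 5 log₁₀ d + 5 = 1.09 − 5·0.7620 + 5 = 2.280
M − M_☉ = 2.280 − 4.83 = -2.550
L/L_☉ = 10^(−0.4 × -2.550) = 10.47

M ≈ 2.28; L/L_☉ ≈ 10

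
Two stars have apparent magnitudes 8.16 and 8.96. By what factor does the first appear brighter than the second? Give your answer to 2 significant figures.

Δm = 8.16 − (8.96) = -0.80
Flux ratio = 10^(−0.4 Δm) = 10^(−0.4 × -0.80) = 10^0.320 = 2.089

2.1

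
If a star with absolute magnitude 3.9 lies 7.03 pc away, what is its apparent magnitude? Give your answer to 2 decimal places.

m ≈ 3.13

m = M + 5 log₁₀ d − 5 = 3.9 + 5·0.8470 − 5 = 3.135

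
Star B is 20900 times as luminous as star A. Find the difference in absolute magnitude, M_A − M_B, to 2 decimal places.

M_A − M_B ≈ 10.80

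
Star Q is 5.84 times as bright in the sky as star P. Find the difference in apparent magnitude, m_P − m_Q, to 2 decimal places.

m_P − m_Q ≈ 1.92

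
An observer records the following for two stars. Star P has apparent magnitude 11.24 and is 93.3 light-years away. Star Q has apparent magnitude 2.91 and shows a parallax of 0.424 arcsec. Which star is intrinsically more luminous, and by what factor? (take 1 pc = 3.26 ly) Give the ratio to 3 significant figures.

Star P: d = 93.3 ly / 3.26 = 28.62 pc
Star P: M = m − 5 log₁₀ d + 5 = 11.24 − 5·1.4567 + 5 = 8.957
Star Q: d = 1/p = 1/0.424″ = 2.358 pc
Star Q: M = m − 5 log₁₀ d + 5 = 2.91 − 5·0.3726 + 5 = 6.047
ΔM = M_P − M_Q = 8.957 − (6.047) = 2.910; smaller M is more luminous → Star Q.
L ratio = 10^(0.4 |ΔM|) = 10^1.164 = 14.59

Star Q is more luminous, by a factor of 14.6.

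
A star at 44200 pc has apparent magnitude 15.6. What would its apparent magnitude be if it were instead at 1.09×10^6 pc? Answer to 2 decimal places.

m ≈ 22.56

Flux ∝ 1/d², so Δm = 5 log₁₀(d₂/d₁) = 5 log₁₀(1.09×10^6/44200) = 6.960
m₂ = m₁ + Δm = 15.6 + (6.960) = 22.560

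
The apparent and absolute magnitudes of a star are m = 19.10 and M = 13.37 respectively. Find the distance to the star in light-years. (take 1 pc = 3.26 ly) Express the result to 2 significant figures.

d ≈ 460 ly

Distance modulus: m − M = 19.10 − (13.37) = 5.730
m − M = 5 log₁₀ d − 5
log₁₀ d = (m − M)/5 + 1 = 2.1460
d = 10^2.1460 = 140.0 pc
= 456.3 ly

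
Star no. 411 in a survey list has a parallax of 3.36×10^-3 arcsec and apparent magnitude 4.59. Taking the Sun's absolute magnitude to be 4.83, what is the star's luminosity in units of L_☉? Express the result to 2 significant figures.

L/L_☉ ≈ 1100

d = 1/p = 1/3.36×10^-3″ = 297.6 pc
M = m − 5 log₁₀ d + 5 = 4.59 − 5·2.4737 + 5 = -2.778
M − M_☉ = -2.778 − 4.83 = -7.608
L/L_☉ = 10^(−0.4 × -7.608) = 1105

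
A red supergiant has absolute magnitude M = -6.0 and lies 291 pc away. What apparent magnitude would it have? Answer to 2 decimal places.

m = M + 5 log₁₀ d − 5 = -6.0 + 5·2.4639 − 5 = 1.319

m ≈ 1.32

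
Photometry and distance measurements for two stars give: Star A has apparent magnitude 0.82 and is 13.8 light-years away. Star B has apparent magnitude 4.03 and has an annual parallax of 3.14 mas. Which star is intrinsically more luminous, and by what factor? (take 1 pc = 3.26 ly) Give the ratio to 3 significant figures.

Star A: d = 13.8 ly / 3.26 = 4.233 pc
Star A: M = m − 5 log₁₀ d + 5 = 0.82 − 5·0.6267 + 5 = 2.687
Star B: p = 3.14 mas = 3.14×10^-3″ → d = 1/p = 318.5 pc
Star B: M = m − 5 log₁₀ d + 5 = 4.03 − 5·2.5031 + 5 = -3.485
ΔM = M_A − M_B = 2.687 − (-3.485) = 6.172; smaller M is more luminous → Star B.
L ratio = 10^(0.4 |ΔM|) = 10^2.469 = 294.3

Star B is more luminous, by a factor of 294.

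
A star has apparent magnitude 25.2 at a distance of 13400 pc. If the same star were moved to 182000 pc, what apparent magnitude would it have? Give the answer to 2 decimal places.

Flux ∝ 1/d², so Δm = 5 log₁₀(d₂/d₁) = 5 log₁₀(182000/13400) = 5.665
m₂ = m₁ + Δm = 25.2 + (5.665) = 30.865

m ≈ 30.86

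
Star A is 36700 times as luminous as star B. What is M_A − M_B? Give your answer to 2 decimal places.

M_A − M_B ≈ -11.41

Pogson: ΔM = −2.5 log₁₀(ratio) = −2.5 log₁₀(36700) = −2.5 × 4.5647 = -11.412
Star A is brighter, so it has the smaller magnitude: the difference is negative.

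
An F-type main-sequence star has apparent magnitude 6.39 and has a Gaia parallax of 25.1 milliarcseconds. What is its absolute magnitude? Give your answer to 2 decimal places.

p = 25.1 mas = 0.0251″ → d = 1/p = 39.84 pc
5 log₁₀(d/10 pc) = 5 log₁₀(39.84) − 5 = 3.002
M = m − 5 log₁₀(d/10) = 6.39 − 3.002 = 3.388

M ≈ 3.39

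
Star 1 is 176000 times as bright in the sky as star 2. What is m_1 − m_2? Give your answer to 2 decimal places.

m_1 − m_2 ≈ -13.11

Pogson: Δm = −2.5 log₁₀(ratio) = −2.5 log₁₀(176000) = −2.5 × 5.2455 = -13.114
Star 1 is brighter, so it has the smaller magnitude: the difference is negative.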